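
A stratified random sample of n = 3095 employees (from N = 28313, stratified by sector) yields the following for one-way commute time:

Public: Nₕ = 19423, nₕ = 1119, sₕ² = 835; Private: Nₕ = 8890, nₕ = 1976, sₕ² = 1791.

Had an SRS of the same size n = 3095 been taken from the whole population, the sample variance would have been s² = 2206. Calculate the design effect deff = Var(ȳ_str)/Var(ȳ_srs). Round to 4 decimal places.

0.6308

Var(ȳ_str) = Σ Wₕ²(1−fₕ)sₕ²/nₕ with Wₕ = Nₕ/28313:
  Public: (19423/28313)²·(1−1119/19423)·835/1119 = 0.33093822
  Private: (8890/28313)²·(1−1976/8890)·1791/1976 = 0.069497311
  → Var(ȳ_str) = 0.40043553.
Var(ȳ_srs) = (1 − 3095/28313)·2206/3095 = 0.63484778.
deff = 0.40043553 / 0.63484778 = 0.6308.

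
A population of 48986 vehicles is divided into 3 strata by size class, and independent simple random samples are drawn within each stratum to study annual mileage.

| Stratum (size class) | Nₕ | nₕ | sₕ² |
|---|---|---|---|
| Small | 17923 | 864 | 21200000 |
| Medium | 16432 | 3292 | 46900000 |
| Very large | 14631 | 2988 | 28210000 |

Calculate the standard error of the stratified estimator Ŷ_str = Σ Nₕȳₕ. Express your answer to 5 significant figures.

Var(Ŷ_str) = Σₕ Nₕ²(1 − fₕ)sₕ²/nₕ.
Small: 17923²·(1 − 864/17923)·21200000/864 = 7.5021612 × 10^12.
Medium: 16432²·(1 − 3292/16432)·46900000/3292 = 3.0760884 × 10^12.
Very large: 14631²·(1 − 2988/14631)·28210000/2988 = 1.608279 × 10^12.
Sum = 1.2186529 × 10^13.
SE = √(1.2186529 × 10^13) = 3.4909 × 10^6.

3.4909 × 10^6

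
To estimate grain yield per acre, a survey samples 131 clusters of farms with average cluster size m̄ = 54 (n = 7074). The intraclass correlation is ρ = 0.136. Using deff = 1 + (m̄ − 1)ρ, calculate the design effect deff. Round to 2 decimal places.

deff = 1 + (54 − 1)·0.136 = 1 + 7.208 = 8.208.

8.21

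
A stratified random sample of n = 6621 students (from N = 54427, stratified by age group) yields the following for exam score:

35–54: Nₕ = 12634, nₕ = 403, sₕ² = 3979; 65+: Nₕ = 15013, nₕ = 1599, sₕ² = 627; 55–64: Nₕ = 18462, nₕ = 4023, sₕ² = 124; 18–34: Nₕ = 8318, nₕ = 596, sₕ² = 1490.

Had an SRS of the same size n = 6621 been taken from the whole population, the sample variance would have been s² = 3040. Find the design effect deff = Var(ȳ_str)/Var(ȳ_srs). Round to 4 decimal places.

1.4845

Var(ȳ_str) = Σ Wₕ²(1−fₕ)sₕ²/nₕ with Wₕ = Nₕ/54427:
  35–54: (12634/54427)²·(1−403/12634)·3979/403 = 0.51504235
  65+: (15013/54427)²·(1−1599/15013)·627/1599 = 0.026657295
  55–64: (18462/54427)²·(1−4023/18462)·124/4023 = 0.0027736951
  18–34: (8318/54427)²·(1−596/8318)·1490/596 = 0.054207569
  → Var(ȳ_str) = 0.59868091.
Var(ȳ_srs) = (1 − 6621/54427)·3040/6621 = 0.40329051.
deff = 0.59868091 / 0.40329051 = 1.4845.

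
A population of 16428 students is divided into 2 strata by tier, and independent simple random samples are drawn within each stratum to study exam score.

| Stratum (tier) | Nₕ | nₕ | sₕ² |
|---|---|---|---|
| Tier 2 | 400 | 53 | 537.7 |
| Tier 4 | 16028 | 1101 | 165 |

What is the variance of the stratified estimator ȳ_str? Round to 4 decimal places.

Var(ȳ_str) = Σₕ Wₕ²(1 − fₕ)sₕ²/nₕ with Wₕ = Nₕ/N, N = 16428.
Tier 2: Wₕ = 0.02434867; term = 0.02434867²·(1 − 0.13250000)·537.7/53 = 0.0052177617.
Tier 4: Wₕ = 0.97565133; term = 0.97565133²·(1 − 0.06869229)·165/1101 = 0.13285537.
Sum = 0.13807313.

0.1381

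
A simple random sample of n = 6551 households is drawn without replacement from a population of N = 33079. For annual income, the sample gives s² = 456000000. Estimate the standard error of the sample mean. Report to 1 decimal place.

236.3

Under SRS without replacement, Var(ȳ) = (1 − f)·s²/n with f = n/N = 6551/33079 = 0.19804105.
Var(ȳ) = (1 − 0.19804105)·456000000/6551 = 0.80195895·69607.693 = 55822.513.
SE(ȳ) = √(55822.513) = 236.3.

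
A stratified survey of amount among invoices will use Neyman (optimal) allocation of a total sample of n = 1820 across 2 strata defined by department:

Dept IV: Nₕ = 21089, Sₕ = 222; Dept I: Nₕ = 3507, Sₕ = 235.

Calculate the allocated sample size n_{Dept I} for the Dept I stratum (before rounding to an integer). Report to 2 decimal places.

272.42

Neyman allocation: nₕ = n·NₕSₕ / Σⱼ NⱼSⱼ.
Σ NⱼSⱼ = 21089·222 + 3507·235 = 5.505903 × 10^6.
n_{Dept I} = 1820·3507·235 / (5.505903 × 10^6) = 272.42.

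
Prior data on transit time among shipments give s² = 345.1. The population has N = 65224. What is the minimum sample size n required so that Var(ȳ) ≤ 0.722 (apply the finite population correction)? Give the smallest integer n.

475

Without fpc, n₀ = s²/D = 345.1/0.722 = 477.9778.
With fpc, (1 − n/N)·s²/n ≤ D requires n ≥ n₀/(1 + n₀/N) = 477.9778/(1 + 477.9778/65224) = 474.5005.
Rounding up, n = 475.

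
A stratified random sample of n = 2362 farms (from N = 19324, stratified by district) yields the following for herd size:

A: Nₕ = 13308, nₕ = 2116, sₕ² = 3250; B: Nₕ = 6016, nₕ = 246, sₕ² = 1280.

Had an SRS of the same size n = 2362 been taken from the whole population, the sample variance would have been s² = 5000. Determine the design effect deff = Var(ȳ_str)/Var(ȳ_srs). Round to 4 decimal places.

Var(ȳ_str) = Σ Wₕ²(1−fₕ)sₕ²/nₕ with Wₕ = Nₕ/19324:
  A: (13308/19324)²·(1−2116/13308)·3250/2116 = 0.61262418
  B: (6016/19324)²·(1−246/6016)·1280/246 = 0.48368703
  → Var(ȳ_str) = 1.0963112.
Var(ȳ_srs) = (1 − 2362/19324)·5000/2362 = 1.8581045.
deff = 1.0963112 / 1.8581045 = 0.5900.

0.5900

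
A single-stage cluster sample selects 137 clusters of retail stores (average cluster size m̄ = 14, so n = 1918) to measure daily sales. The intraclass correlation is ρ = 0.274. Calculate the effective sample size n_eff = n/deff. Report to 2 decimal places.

deff = 1 + (14 − 1)·0.274 = 1 + 3.562 = 4.562.
n_eff = 1918 / 4.562 = 420.43.

420.43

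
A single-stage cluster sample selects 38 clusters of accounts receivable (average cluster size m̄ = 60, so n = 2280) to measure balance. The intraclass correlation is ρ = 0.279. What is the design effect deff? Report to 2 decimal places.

deff = 1 + (60 − 1)·0.279 = 1 + 16.461 = 17.461.

17.46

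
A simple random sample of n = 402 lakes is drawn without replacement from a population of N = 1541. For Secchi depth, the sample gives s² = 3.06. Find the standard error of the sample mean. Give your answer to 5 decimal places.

Under SRS without replacement, Var(ȳ) = (1 − f)·s²/n with f = n/N = 402/1541 = 0.26086957.
Var(ȳ) = (1 − 0.26086957)·3.06/402 = 0.73913043·0.0076119403 = 0.0056262167.
SE(ȳ) = √(0.0056262167) = 0.07501.

0.07501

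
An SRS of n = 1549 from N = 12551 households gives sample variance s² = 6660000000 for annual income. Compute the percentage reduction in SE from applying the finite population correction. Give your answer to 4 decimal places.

6.3740

f = n/N = 1549/12551 = 0.12341646.
SE_no-fpc = √(s²/n) = 2073.5352; SE_fpc = √((1−f)s²/n) = 1941.3689.
Ratio = √(1−f) = 0.93626040. Reduction = 100·(1 − 0.93626040) = 6.3740%.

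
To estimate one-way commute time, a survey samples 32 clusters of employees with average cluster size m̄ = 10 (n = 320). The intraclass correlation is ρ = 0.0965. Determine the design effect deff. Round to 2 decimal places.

deff = 1 + (10 − 1)·0.0965 = 1 + 0.8685 = 1.8685.

1.87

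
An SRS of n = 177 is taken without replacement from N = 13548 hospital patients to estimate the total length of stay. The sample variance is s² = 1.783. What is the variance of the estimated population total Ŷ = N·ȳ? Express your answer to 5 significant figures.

Var(Ŷ) = N²·Var(ȳ) = N²·(1 − n/N)·s²/n.
f = 177/13548 = 0.01306466; Var(ȳ) = 0.98693534·1.783/177 = 0.0099418402.
Var(Ŷ) = 13548² · 0.0099418402 = 1.8248079 × 10^6.

1.8248 × 10^6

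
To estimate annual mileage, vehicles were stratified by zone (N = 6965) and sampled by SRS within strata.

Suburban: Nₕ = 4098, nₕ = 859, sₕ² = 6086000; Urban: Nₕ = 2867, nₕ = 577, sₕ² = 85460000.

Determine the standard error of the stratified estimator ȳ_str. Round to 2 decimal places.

148.27

Var(ȳ_str) = Σₕ Wₕ²(1 − fₕ)sₕ²/nₕ with Wₕ = Nₕ/N, N = 6965.
Suburban: Wₕ = 0.58837042; term = 0.58837042²·(1 − 0.20961445)·6086000/859 = 1938.5609.
Urban: Wₕ = 0.41162958; term = 0.41162958²·(1 − 0.20125567)·85460000/577 = 20045.09.
Sum = 21983.651.
SE = √(21983.651) = 148.27.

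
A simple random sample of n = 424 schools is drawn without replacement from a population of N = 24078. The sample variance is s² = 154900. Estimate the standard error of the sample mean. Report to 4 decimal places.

Under SRS without replacement, Var(ȳ) = (1 − f)·s²/n with f = n/N = 424/24078 = 0.01760944.
Var(ȳ) = (1 − 0.01760944)·154900/424 = 0.98239056·365.33019 = 358.89693.
SE(ȳ) = √(358.89693) = 18.9446.

18.9446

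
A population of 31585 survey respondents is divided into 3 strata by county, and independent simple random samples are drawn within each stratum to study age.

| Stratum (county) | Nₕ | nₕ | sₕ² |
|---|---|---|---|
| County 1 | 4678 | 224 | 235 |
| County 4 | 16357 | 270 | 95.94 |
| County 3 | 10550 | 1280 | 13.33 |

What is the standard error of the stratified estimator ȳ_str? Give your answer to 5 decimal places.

0.34155

Var(ȳ_str) = Σₕ Wₕ²(1 − fₕ)sₕ²/nₕ with Wₕ = Nₕ/N, N = 31585.
County 1: Wₕ = 0.14810828; term = 0.14810828²·(1 − 0.04788371)·235/224 = 0.021911318.
County 4: Wₕ = 0.51787241; term = 0.51787241²·(1 − 0.01650669)·95.94/270 = 0.093724451.
County 3: Wₕ = 0.33401931; term = 0.33401931²·(1 − 0.12132701)·13.33/1280 = 0.0010209174.
Sum = 0.11665669.
SE = √(0.11665669) = 0.34155.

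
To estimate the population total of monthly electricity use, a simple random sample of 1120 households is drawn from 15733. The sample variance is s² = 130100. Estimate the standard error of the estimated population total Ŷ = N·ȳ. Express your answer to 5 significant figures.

Var(Ŷ) = N²·Var(ȳ) = N²·(1 − n/N)·s²/n.
f = 1120/15733 = 0.07118795; Var(ȳ) = 0.92881205·130100/1120 = 107.89147.
Var(Ŷ) = 15733² · 107.89147 = 2.6706083 × 10^10.
SE(Ŷ) = √(2.6706083 × 10^10) = 163420.

163420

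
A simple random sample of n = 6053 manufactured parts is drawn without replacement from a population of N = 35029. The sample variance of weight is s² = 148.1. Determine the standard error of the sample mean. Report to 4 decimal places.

Under SRS without replacement, Var(ȳ) = (1 − f)·s²/n with f = n/N = 6053/35029 = 0.17279968.
Var(ȳ) = (1 − 0.17279968)·148.1/6053 = 0.82720032·0.024467206 = 0.020239281.
SE(ȳ) = √(0.020239281) = 0.1423.

0.1423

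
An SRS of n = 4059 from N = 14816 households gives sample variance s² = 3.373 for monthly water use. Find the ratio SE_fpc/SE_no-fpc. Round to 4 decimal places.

f = n/N = 4059/14816 = 0.27396058.
SE_no-fpc = √(s²/n) = 0.028826947; SE_fpc = √((1−f)s²/n) = 0.024562849.
Ratio = √(1−f) = 0.85207947.

0.8521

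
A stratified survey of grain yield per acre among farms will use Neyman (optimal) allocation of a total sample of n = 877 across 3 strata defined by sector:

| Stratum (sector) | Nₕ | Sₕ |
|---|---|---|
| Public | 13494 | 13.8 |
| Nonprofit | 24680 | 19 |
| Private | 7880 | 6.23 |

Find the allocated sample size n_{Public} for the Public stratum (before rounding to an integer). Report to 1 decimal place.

231.9

Neyman allocation: nₕ = n·NₕSₕ / Σⱼ NⱼSⱼ.
Σ NⱼSⱼ = 13494·13.8 + 24680·19 + 7880·6.23 = 704229.6.
n_{Public} = 877·13494·13.8 / 704229.6 = 231.9.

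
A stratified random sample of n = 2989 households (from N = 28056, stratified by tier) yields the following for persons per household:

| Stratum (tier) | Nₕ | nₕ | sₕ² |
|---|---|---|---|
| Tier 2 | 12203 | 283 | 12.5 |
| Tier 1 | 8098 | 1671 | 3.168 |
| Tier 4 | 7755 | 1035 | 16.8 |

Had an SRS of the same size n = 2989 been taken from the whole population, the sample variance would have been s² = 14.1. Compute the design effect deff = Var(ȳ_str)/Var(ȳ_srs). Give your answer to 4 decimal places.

Var(ȳ_str) = Σ Wₕ²(1−fₕ)sₕ²/nₕ with Wₕ = Nₕ/28056:
  Tier 2: (12203/28056)²·(1−283/12203)·12.5/283 = 0.0081623448
  Tier 1: (8098/28056)²·(1−1671/8098)·3.168/1671 = 1.2535547 × 10^-4
  Tier 4: (7755/28056)²·(1−1035/7755)·16.8/1035 = 0.0010746536
  → Var(ȳ_str) = 0.0093623539.
Var(ȳ_srs) = (1 − 2989/28056)·14.1/2989 = 0.0042147305.
deff = 0.0093623539 / 0.0042147305 = 2.2213.

2.2213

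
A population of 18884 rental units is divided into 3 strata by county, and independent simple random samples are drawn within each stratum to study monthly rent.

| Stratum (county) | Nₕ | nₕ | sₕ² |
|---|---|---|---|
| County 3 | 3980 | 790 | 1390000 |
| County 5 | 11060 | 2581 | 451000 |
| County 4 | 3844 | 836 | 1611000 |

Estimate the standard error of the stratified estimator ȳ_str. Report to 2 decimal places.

Var(ȳ_str) = Σₕ Wₕ²(1 − fₕ)sₕ²/nₕ with Wₕ = Nₕ/N, N = 18884.
County 3: Wₕ = 0.21076043; term = 0.21076043²·(1 − 0.19849246)·1390000/790 = 62.643135.
County 5: Wₕ = 0.58568100; term = 0.58568100²·(1 − 0.23336347)·451000/2581 = 45.951566.
County 4: Wₕ = 0.20355857; term = 0.20355857²·(1 − 0.21748179)·1611000/836 = 62.483089.
Sum = 171.07779.
SE = √(171.07779) = 13.08.

13.08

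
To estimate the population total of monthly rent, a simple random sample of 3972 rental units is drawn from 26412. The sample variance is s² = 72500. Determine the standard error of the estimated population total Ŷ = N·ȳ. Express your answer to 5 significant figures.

Var(Ŷ) = N²·Var(ȳ) = N²·(1 − n/N)·s²/n.
f = 3972/26412 = 0.15038619; Var(ȳ) = 0.84961381·72500/3972 = 15.507805.
Var(Ŷ) = 26412² · 15.507805 = 1.0818148 × 10^10.
SE(Ŷ) = √(1.0818148 × 10^10) = 104010.

104010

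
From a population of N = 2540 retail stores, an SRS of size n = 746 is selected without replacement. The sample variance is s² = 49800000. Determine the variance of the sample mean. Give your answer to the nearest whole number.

47150

Under SRS without replacement, Var(ȳ) = (1 − f)·s²/n with f = n/N = 746/2540 = 0.29370079.
Var(ȳ) = (1 − 0.29370079)·49800000/746 = 0.70629921·66756.032 = 47149.733.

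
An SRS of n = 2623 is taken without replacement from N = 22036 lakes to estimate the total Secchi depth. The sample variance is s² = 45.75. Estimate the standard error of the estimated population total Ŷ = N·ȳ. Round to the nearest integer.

Var(Ŷ) = N²·Var(ȳ) = N²·(1 − n/N)·s²/n.
f = 2623/22036 = 0.11903249; Var(ȳ) = 0.88096751·45.75/2623 = 0.015365712.
Var(Ŷ) = 22036² · 0.015365712 = 7.4613638 × 10^6.
SE(Ŷ) = √(7.4613638 × 10^6) = 2732.

2732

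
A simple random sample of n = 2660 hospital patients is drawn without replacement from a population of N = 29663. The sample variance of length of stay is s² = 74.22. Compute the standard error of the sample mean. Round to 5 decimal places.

0.15937

Under SRS without replacement, Var(ȳ) = (1 − f)·s²/n with f = n/N = 2660/29663 = 0.08967400.
Var(ȳ) = (1 − 0.08967400)·74.22/2660 = 0.91032600·0.027902256 = 0.025400149.
SE(ȳ) = √(0.025400149) = 0.15937.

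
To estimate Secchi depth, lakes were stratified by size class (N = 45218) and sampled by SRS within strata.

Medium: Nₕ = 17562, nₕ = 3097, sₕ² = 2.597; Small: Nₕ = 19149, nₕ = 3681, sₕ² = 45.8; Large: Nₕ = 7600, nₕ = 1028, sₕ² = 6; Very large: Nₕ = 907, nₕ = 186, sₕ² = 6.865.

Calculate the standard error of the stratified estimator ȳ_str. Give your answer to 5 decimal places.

Var(ȳ_str) = Σₕ Wₕ²(1 − fₕ)sₕ²/nₕ with Wₕ = Nₕ/N, N = 45218.
Medium: Wₕ = 0.38838516; term = 0.38838516²·(1 − 0.17634666)·2.597/3097 = 1.0418386 × 10^-4.
Small: Wₕ = 0.42348180; term = 0.42348180²·(1 − 0.19222936)·45.8/3681 = 0.0018024251.
Large: Wₕ = 0.16807466; term = 0.16807466²·(1 − 0.13526316)·6/1028 = 1.4257605 × 10^-4.
Very large: Wₕ = 0.02005838; term = 0.02005838²·(1 − 0.20507166)·6.865/186 = 1.1804496 × 10^-5.
Sum = 0.0020609895.
SE = √(0.0020609895) = 0.04540.

0.04540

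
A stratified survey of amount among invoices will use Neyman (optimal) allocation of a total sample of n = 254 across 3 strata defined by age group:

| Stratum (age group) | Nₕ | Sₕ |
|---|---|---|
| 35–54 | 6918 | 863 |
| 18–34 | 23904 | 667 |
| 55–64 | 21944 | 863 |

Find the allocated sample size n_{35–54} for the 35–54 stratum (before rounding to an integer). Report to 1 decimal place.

Neyman allocation: nₕ = n·NₕSₕ / Σⱼ NⱼSⱼ.
Σ NⱼSⱼ = 6918·863 + 23904·667 + 21944·863 = 4.0851874 × 10^7.
n_{35–54} = 254·6918·863 / (4.0851874 × 10^7) = 37.1.

37.1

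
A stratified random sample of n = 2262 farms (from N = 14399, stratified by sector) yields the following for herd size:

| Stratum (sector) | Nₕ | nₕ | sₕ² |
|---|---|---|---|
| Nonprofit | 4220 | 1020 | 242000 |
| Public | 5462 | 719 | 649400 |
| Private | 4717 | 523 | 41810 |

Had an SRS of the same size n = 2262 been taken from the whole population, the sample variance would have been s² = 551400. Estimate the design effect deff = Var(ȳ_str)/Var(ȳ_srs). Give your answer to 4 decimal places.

Var(ȳ_str) = Σ Wₕ²(1−fₕ)sₕ²/nₕ with Wₕ = Nₕ/14399:
  Nonprofit: (4220/14399)²·(1−1020/4220)·242000/1020 = 15.453006
  Public: (5462/14399)²·(1−719/5462)·649400/719 = 112.85571
  Private: (4717/14399)²·(1−523/4717)·41810/523 = 7.6279549
  → Var(ȳ_str) = 135.93667.
Var(ȳ_srs) = (1 − 2262/14399)·551400/2262 = 205.47225.
deff = 135.93667 / 205.47225 = 0.6616.

0.6616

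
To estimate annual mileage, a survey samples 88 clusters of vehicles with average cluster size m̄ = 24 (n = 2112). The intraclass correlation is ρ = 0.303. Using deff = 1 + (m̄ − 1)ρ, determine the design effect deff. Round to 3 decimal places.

7.969

deff = 1 + (24 − 1)·0.303 = 1 + 6.969 = 7.969.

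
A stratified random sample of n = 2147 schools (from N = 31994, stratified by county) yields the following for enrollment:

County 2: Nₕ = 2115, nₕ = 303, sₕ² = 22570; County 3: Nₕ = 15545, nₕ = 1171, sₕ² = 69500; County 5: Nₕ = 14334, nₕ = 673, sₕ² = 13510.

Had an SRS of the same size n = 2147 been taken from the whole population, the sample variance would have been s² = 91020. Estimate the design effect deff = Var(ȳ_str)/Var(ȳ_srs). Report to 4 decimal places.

0.4317

Var(ȳ_str) = Σ Wₕ²(1−fₕ)sₕ²/nₕ with Wₕ = Nₕ/31994:
  County 2: (2115/31994)²·(1−303/2115)·22570/303 = 0.27888196
  County 3: (15545/31994)²·(1−1171/15545)·69500/1171 = 12.95565
  County 5: (14334/31994)²·(1−673/14334)·13510/673 = 3.8401934
  → Var(ȳ_str) = 17.074725.
Var(ȳ_srs) = (1 − 2147/31994)·91020/2147 = 39.54913.
deff = 17.074725 / 39.54913 = 0.4317.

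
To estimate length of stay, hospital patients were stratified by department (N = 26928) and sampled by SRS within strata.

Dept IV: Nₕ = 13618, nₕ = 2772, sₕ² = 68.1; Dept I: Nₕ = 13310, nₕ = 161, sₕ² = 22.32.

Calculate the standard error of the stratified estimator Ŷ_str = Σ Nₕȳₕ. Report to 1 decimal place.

5281.2

Var(Ŷ_str) = Σₕ Nₕ²(1 − fₕ)sₕ²/nₕ.
Dept IV: 13618²·(1 − 2772/13618)·68.1/2772 = 3.6285809 × 10^6.
Dept I: 13310²·(1 − 161/13310)·22.32/161 = 2.4262698 × 10^7.
Sum = 2.7891279 × 10^7.
SE = √(2.7891279 × 10^7) = 5281.2.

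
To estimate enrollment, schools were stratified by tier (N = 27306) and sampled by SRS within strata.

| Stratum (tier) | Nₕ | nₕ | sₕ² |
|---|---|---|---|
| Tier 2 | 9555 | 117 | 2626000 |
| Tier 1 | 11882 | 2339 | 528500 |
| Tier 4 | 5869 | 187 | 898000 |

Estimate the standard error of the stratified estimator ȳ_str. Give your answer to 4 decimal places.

Var(ȳ_str) = Σₕ Wₕ²(1 − fₕ)sₕ²/nₕ with Wₕ = Nₕ/N, N = 27306.
Tier 2: Wₕ = 0.34992309; term = 0.34992309²·(1 − 0.01224490)·2626000/117 = 2714.5844.
Tier 1: Wₕ = 0.43514246; term = 0.43514246²·(1 − 0.19685238)·528500/2339 = 34.361576.
Tier 4: Wₕ = 0.21493445; term = 0.21493445²·(1 − 0.03186233)·898000/187 = 214.77508.
Sum = 2963.7211.
SE = √(2963.7211) = 54.4401.

54.4401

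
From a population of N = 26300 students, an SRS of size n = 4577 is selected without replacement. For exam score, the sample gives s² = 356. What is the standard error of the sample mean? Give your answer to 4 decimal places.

Under SRS without replacement, Var(ȳ) = (1 − f)·s²/n with f = n/N = 4577/26300 = 0.17403042.
Var(ȳ) = (1 − 0.17403042)·356/4577 = 0.82596958·0.077780205 = 0.064244084.
SE(ȳ) = √(0.064244084) = 0.2535.

0.2535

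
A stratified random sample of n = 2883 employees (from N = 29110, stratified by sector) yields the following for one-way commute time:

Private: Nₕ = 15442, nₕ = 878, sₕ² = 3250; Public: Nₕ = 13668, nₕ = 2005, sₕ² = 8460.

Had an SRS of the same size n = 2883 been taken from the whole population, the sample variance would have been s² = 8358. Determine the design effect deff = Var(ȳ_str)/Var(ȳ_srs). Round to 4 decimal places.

0.6800

Var(ȳ_str) = Σ Wₕ²(1−fₕ)sₕ²/nₕ with Wₕ = Nₕ/29110:
  Private: (15442/29110)²·(1−878/15442)·3250/878 = 0.98240068
  Public: (13668/29110)²·(1−2005/13668)·8460/2005 = 0.79375563
  → Var(ȳ_str) = 1.7761563.
Var(ȳ_srs) = (1 − 2883/29110)·8358/2883 = 2.6119456.
deff = 1.7761563 / 2.6119456 = 0.6800.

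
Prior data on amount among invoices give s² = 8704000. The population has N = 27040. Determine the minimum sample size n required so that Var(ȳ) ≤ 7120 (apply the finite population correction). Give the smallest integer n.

1170

Without fpc, n₀ = s²/D = 8704000/7120 = 1222.4719.
With fpc, (1 − n/N)·s²/n ≤ D requires n ≥ n₀/(1 + n₀/N) = 1222.4719/(1 + 1222.4719/27040) = 1169.5948.
Rounding up, n = 1170.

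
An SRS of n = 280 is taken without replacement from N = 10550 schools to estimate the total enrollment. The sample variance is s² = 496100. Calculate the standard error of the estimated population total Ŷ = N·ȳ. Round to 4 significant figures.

Var(Ŷ) = N²·Var(ȳ) = N²·(1 − n/N)·s²/n.
f = 280/10550 = 0.02654028; Var(ȳ) = 0.97345972·496100/280 = 1724.762.
Var(Ŷ) = 10550² · 1724.762 = 1.9197032 × 10^11.
SE(Ŷ) = √(1.9197032 × 10^11) = 438100.

438100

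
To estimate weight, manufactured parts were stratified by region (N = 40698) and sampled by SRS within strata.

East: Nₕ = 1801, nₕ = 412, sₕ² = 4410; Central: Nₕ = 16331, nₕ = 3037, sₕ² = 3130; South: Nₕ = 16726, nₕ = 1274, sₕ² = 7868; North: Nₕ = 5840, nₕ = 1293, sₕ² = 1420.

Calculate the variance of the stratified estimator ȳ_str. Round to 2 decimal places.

Var(ȳ_str) = Σₕ Wₕ²(1 − fₕ)sₕ²/nₕ with Wₕ = Nₕ/N, N = 40698.
East: Wₕ = 0.04425279; term = 0.04425279²·(1 − 0.22876180)·4410/412 = 0.016166321.
Central: Wₕ = 0.40127279; term = 0.40127279²·(1 − 0.18596534)·3130/3037 = 0.13508958.
South: Wₕ = 0.41097843; term = 0.41097843²·(1 − 0.07616884)·7868/1274 = 0.96366388.
North: Wₕ = 0.14349599; term = 0.14349599²·(1 − 0.22140411)·1420/1293 = 0.017606843.
Sum = 1.1325266.

1.13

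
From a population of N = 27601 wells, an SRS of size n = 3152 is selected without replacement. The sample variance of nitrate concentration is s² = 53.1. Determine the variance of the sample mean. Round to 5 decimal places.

Under SRS without replacement, Var(ȳ) = (1 − f)·s²/n with f = n/N = 3152/27601 = 0.11419876.
Var(ȳ) = (1 − 0.11419876)·53.1/3152 = 0.88580124·0.016846447 = 0.014922603.

0.01492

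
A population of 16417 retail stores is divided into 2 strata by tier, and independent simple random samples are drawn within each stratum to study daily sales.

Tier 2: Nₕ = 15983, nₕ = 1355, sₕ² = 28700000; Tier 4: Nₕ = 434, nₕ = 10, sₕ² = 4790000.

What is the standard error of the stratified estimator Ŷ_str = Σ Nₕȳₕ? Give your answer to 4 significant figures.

Var(Ŷ_str) = Σₕ Nₕ²(1 − fₕ)sₕ²/nₕ.
Tier 2: 15983²·(1 − 1355/15983)·28700000/1355 = 4.9520595 × 10^12.
Tier 4: 434²·(1 − 10/434)·4790000/10 = 8.8143664 × 10^10.
Sum = 5.0402032 × 10^12.
SE = √(5.0402032 × 10^12) = 2.245 × 10^6.

2.245 × 10^6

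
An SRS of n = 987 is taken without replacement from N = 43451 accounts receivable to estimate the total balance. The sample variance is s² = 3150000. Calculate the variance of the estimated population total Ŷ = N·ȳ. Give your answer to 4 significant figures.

5.889 × 10^12

Var(Ŷ) = N²·Var(ȳ) = N²·(1 − n/N)·s²/n.
f = 987/43451 = 0.02271524; Var(ȳ) = 0.97728476·3150000/987 = 3118.9939.
Var(Ŷ) = 43451² · 3118.9939 = 5.8886274 × 10^12.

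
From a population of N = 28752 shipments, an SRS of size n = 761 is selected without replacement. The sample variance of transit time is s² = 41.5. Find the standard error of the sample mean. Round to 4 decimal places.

0.2304

Under SRS without replacement, Var(ȳ) = (1 − f)·s²/n with f = n/N = 761/28752 = 0.02646772.
Var(ȳ) = (1 − 0.02646772)·41.5/761 = 0.97353228·0.054533509 = 0.053090131.
SE(ȳ) = √(0.053090131) = 0.2304.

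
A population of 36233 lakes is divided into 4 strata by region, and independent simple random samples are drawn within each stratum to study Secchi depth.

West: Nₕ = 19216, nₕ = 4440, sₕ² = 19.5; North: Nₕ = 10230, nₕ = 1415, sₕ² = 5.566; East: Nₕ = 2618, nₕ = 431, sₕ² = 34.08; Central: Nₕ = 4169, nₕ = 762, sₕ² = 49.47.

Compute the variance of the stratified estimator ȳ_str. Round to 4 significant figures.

Var(ȳ_str) = Σₕ Wₕ²(1 − fₕ)sₕ²/nₕ with Wₕ = Nₕ/N, N = 36233.
West: Wₕ = 0.53034527; term = 0.53034527²·(1 − 0.23105745)·19.5/4440 = 9.4986728 × 10^-4.
North: Wₕ = 0.28233930; term = 0.28233930²·(1 − 0.13831867)·5.566/1415 = 2.7019426 × 10^-4.
East: Wₕ = 0.07225457; term = 0.07225457²·(1 − 0.16462949)·34.08/431 = 3.4485153 × 10^-4.
Central: Wₕ = 0.11506086; term = 0.11506086²·(1 − 0.18277764)·49.47/762 = 7.0239657 × 10^-4.
Sum = 0.0022673096.

0.002267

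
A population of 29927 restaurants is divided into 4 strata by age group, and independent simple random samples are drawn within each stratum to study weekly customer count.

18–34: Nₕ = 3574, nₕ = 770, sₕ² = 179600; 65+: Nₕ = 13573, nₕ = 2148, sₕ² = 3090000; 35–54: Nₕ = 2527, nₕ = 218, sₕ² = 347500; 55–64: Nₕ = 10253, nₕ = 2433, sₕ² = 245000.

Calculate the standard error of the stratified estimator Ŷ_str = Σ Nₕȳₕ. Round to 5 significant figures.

492740

Var(Ŷ_str) = Σₕ Nₕ²(1 − fₕ)sₕ²/nₕ.
18–34: 3574²·(1 − 770/3574)·179600/770 = 2.3374814 × 10^9.
65+: 13573²·(1 − 2148/13573)·3090000/2148 = 2.2307775 × 10^11.
35–54: 2527²·(1 − 218/2527)·347500/218 = 9.3009539 × 10^9.
55–64: 10253²·(1 − 2433/10253)·245000/2433 = 8.0738688 × 10^9.
Sum = 2.4279005 × 10^11.
SE = √(2.4279005 × 10^11) = 492740.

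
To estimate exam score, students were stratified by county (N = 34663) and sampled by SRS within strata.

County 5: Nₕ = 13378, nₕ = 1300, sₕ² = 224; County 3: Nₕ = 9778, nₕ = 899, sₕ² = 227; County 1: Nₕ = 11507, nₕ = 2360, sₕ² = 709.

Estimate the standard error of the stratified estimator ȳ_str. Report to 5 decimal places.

0.26026

Var(ȳ_str) = Σₕ Wₕ²(1 − fₕ)sₕ²/nₕ with Wₕ = Nₕ/N, N = 34663.
County 5: Wₕ = 0.38594467; term = 0.38594467²·(1 − 0.09717447)·224/1300 = 0.023171737.
County 3: Wₕ = 0.28208753; term = 0.28208753²·(1 − 0.09194109)·227/899 = 0.018245172.
County 1: Wₕ = 0.33196780; term = 0.33196780²·(1 − 0.20509255)·709/2360 = 0.026317385.
Sum = 0.067734294.
SE = √(0.067734294) = 0.26026.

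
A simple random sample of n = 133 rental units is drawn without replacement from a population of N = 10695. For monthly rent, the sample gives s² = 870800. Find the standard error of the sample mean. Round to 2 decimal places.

Under SRS without replacement, Var(ȳ) = (1 − f)·s²/n with f = n/N = 133/10695 = 0.01243572.
Var(ȳ) = (1 − 0.01243572)·870800/133 = 0.98756428·6547.3684 = 6465.9472.
SE(ȳ) = √(6465.9472) = 80.41.

80.41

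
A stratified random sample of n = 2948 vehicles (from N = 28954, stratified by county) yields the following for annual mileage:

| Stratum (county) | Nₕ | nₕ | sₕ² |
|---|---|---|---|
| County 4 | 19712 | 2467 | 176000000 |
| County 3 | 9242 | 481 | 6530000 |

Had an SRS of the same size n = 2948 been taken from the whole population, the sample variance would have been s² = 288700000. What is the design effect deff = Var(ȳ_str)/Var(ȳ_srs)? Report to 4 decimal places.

0.3438

Var(ȳ_str) = Σ Wₕ²(1−fₕ)sₕ²/nₕ with Wₕ = Nₕ/28954:
  County 4: (19712/28954)²·(1−2467/19712)·176000000/2467 = 28928.124
  County 3: (9242/28954)²·(1−481/9242)·6530000/481 = 1311.205
  → Var(ȳ_str) = 30239.329.
Var(ȳ_srs) = (1 − 2948/28954)·288700000/2948 = 87959.812.
deff = 30239.329 / 87959.812 = 0.3438.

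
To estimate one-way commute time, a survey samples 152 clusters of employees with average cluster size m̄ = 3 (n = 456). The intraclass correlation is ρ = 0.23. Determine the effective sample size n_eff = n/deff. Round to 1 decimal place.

312.3

deff = 1 + (3 − 1)·0.23 = 1 + 0.46 = 1.46.
n_eff = 456 / 1.46 = 312.3.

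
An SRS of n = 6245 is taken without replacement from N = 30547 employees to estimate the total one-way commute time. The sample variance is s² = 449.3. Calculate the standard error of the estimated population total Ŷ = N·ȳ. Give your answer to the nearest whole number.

7308

Var(Ŷ) = N²·Var(ȳ) = N²·(1 − n/N)·s²/n.
f = 6245/30547 = 0.20443906; Var(ȳ) = 0.79556094·449.3/6245 = 0.057237074.
Var(Ŷ) = 30547² · 0.057237074 = 5.3409013 × 10^7.
SE(Ŷ) = √(5.3409013 × 10^7) = 7308.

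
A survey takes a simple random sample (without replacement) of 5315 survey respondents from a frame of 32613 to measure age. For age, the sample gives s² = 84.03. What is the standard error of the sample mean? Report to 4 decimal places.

Under SRS without replacement, Var(ȳ) = (1 − f)·s²/n with f = n/N = 5315/32613 = 0.16297182.
Var(ȳ) = (1 − 0.16297182)·84.03/5315 = 0.83702818·0.015809972 = 0.013233392.
SE(ȳ) = √(0.013233392) = 0.1150.

0.1150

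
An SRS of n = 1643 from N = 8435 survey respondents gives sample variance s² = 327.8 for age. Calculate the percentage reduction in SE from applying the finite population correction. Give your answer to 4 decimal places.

f = n/N = 1643/8435 = 0.19478364.
SE_no-fpc = √(s²/n) = 0.44666888; SE_fpc = √((1−f)s²/n) = 0.40081317.
Ratio = √(1−f) = 0.89733849. Reduction = 100·(1 − 0.89733849) = 10.2662%.

10.2662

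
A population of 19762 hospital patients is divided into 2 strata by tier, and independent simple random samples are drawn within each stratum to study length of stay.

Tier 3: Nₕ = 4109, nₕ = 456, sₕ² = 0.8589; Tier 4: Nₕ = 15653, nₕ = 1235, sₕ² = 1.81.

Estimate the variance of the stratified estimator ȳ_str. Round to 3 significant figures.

Var(ȳ_str) = Σₕ Wₕ²(1 − fₕ)sₕ²/nₕ with Wₕ = Nₕ/N, N = 19762.
Tier 3: Wₕ = 0.20792430; term = 0.20792430²·(1 − 0.11097591)·0.8589/456 = 7.2393868 × 10^-5.
Tier 4: Wₕ = 0.79207570; term = 0.79207570²·(1 − 0.07889861)·1.81/1235 = 8.4693959 × 10^-4.
Sum = 9.1933346 × 10^-4.

9.19 × 10^-4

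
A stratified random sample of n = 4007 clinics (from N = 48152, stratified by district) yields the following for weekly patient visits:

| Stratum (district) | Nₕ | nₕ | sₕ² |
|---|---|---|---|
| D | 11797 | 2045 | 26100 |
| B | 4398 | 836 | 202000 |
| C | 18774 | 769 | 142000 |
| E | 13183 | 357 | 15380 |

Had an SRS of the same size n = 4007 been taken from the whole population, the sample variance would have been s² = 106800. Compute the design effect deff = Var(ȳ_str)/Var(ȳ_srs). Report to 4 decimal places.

1.3230

Var(ȳ_str) = Σ Wₕ²(1−fₕ)sₕ²/nₕ with Wₕ = Nₕ/48152:
  D: (11797/48152)²·(1−2045/11797)·26100/2045 = 0.63326255
  B: (4398/48152)²·(1−836/4398)·202000/836 = 1.6325465
  C: (18774/48152)²·(1−769/18774)·142000/769 = 26.92051
  E: (13183/48152)²·(1−357/13183)·15380/357 = 3.1417017
  → Var(ȳ_str) = 32.328021.
Var(ȳ_srs) = (1 − 4007/48152)·106800/4007 = 24.43538.
deff = 32.328021 / 24.43538 = 1.3230.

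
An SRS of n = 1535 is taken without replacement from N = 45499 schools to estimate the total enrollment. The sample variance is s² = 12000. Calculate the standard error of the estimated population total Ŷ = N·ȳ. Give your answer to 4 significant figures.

125100

Var(Ŷ) = N²·Var(ȳ) = N²·(1 − n/N)·s²/n.
f = 1535/45499 = 0.03373701; Var(ȳ) = 0.96626299·12000/1535 = 7.5538475.
Var(Ŷ) = 45499² · 7.5538475 = 1.5637665 × 10^10.
SE(Ŷ) = √(1.5637665 × 10^10) = 125100.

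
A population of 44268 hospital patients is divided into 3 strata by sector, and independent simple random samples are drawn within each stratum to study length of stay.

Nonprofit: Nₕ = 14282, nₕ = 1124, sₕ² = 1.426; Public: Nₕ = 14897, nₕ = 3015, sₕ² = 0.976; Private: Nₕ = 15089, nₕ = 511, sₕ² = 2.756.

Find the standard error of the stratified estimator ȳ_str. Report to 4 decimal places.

Var(ȳ_str) = Σₕ Wₕ²(1 − fₕ)sₕ²/nₕ with Wₕ = Nₕ/N, N = 44268.
Nonprofit: Wₕ = 0.32262582; term = 0.32262582²·(1 − 0.07870046)·1.426/1124 = 1.2166126 × 10^-4.
Public: Wₕ = 0.33651848; term = 0.33651848²·(1 − 0.20238974)·0.976/3015 = 2.9239576 × 10^-5.
Private: Wₕ = 0.34085570; term = 0.34085570²·(1 − 0.03386573)·2.756/511 = 6.0539233 × 10^-4.
Sum = 7.5629317 × 10^-4.
SE = √(7.5629317 × 10^-4) = 0.0275.

0.0275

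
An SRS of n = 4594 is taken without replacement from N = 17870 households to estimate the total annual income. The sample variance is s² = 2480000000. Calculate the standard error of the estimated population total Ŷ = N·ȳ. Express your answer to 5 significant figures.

1.1317 × 10^7

Var(Ŷ) = N²·Var(ȳ) = N²·(1 − n/N)·s²/n.
f = 4594/17870 = 0.25707890; Var(ȳ) = 0.74292110·2480000000/4594 = 401054.49.
Var(Ŷ) = 17870² · 401054.49 = 1.280715 × 10^14.
SE(Ŷ) = √(1.280715 × 10^14) = 1.1317 × 10^7.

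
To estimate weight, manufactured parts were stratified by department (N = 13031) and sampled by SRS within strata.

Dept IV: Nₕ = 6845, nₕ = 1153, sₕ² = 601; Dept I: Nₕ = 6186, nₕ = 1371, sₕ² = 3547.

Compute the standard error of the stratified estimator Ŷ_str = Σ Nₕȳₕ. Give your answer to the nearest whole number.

9868

Var(Ŷ_str) = Σₕ Nₕ²(1 − fₕ)sₕ²/nₕ.
Dept IV: 6845²·(1 − 1153/6845)·601/1153 = 2.0308765 × 10^7.
Dept I: 6186²·(1 − 1371/6186)·3547/1371 = 7.7060166 × 10^7.
Sum = 9.7368931 × 10^7.
SE = √(9.7368931 × 10^7) = 9868.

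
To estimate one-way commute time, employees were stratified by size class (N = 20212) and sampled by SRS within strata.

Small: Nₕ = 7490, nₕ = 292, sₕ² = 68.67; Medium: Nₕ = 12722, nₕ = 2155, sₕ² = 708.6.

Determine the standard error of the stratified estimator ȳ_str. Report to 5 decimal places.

0.37315

Var(ȳ_str) = Σₕ Wₕ²(1 − fₕ)sₕ²/nₕ with Wₕ = Nₕ/N, N = 20212.
Small: Wₕ = 0.37057194; term = 0.37057194²·(1 − 0.03898531)·68.67/292 = 0.031035538.
Medium: Wₕ = 0.62942806; term = 0.62942806²·(1 − 0.16939161)·708.6/2155 = 0.10820377.
Sum = 0.13923931.
SE = √(0.13923931) = 0.37315.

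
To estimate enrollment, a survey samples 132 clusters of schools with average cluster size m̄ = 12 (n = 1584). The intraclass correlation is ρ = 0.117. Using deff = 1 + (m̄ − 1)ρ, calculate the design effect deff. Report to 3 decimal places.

deff = 1 + (12 − 1)·0.117 = 1 + 1.287 = 2.287.

2.287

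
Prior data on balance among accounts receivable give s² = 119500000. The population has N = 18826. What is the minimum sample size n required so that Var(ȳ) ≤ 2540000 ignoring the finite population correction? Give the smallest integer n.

Without fpc, n₀ = s²/D = 119500000/2540000 = 47.0472.
Rounding up, n = 48.

48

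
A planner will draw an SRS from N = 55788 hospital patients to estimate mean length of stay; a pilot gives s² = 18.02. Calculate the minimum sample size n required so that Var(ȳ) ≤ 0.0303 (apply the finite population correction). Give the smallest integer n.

Without fpc, n₀ = s²/D = 18.02/0.0303 = 594.7195.
With fpc, (1 − n/N)·s²/n ≤ D requires n ≥ n₀/(1 + n₀/N) = 594.7195/(1 + 594.7195/55788) = 588.4465.
Rounding up, n = 589.

589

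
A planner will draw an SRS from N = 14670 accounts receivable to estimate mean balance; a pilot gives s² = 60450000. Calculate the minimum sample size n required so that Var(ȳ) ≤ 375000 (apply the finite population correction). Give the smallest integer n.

Without fpc, n₀ = s²/D = 60450000/375000 = 161.2000.
With fpc, (1 − n/N)·s²/n ≤ D requires n ≥ n₀/(1 + n₀/N) = 161.2000/(1 + 161.2000/14670) = 159.4479.
Rounding up, n = 160.

160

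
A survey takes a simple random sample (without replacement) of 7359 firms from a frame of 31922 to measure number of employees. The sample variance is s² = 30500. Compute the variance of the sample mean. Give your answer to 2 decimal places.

Under SRS without replacement, Var(ȳ) = (1 − f)·s²/n with f = n/N = 7359/31922 = 0.23053067.
Var(ȳ) = (1 − 0.23053067)·30500/7359 = 0.76946933·4.1445849 = 3.1891309.

3.19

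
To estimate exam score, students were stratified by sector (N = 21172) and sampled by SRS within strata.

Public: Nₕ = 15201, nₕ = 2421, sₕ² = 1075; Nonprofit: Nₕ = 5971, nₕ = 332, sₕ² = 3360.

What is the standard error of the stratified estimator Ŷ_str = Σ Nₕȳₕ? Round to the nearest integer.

Var(Ŷ_str) = Σₕ Nₕ²(1 − fₕ)sₕ²/nₕ.
Public: 15201²·(1 − 2421/15201)·1075/2421 = 8.6261437 × 10^7.
Nonprofit: 5971²·(1 − 332/5971)·3360/332 = 3.4076137 × 10^8.
Sum = 4.2702281 × 10^8.
SE = √(4.2702281 × 10^8) = 20665.

20665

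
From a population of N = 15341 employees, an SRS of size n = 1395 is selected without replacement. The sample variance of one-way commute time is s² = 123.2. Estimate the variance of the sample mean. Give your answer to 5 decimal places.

0.08028

Under SRS without replacement, Var(ȳ) = (1 − f)·s²/n with f = n/N = 1395/15341 = 0.09093279.
Var(ȳ) = (1 − 0.09093279)·123.2/1395 = 0.90906721·0.088315412 = 0.080284645.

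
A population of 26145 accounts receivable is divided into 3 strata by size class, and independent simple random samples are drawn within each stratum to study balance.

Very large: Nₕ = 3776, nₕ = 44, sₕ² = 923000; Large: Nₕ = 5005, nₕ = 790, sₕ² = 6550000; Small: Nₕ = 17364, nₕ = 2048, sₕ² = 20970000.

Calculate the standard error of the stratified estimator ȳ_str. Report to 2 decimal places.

Var(ȳ_str) = Σₕ Wₕ²(1 − fₕ)sₕ²/nₕ with Wₕ = Nₕ/N, N = 26145.
Very large: Wₕ = 0.14442532; term = 0.14442532²·(1 − 0.01165254)·923000/44 = 432.45941.
Large: Wₕ = 0.19143240; term = 0.19143240²·(1 − 0.15784216)·6550000/790 = 255.88132.
Small: Wₕ = 0.66414228; term = 0.66414228²·(1 − 0.11794517)·20970000/2048 = 3983.6972.
Sum = 4672.0379.
SE = √(4672.0379) = 68.35.

68.35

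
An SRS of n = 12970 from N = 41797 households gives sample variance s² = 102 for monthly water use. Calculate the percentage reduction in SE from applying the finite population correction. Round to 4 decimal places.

16.9524

f = n/N = 12970/41797 = 0.31030935.
SE_no-fpc = √(s²/n) = 0.088680901; SE_fpc = √((1−f)s²/n) = 0.073647374.
Ratio = √(1−f) = 0.83047616. Reduction = 100·(1 − 0.83047616) = 16.9524%.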